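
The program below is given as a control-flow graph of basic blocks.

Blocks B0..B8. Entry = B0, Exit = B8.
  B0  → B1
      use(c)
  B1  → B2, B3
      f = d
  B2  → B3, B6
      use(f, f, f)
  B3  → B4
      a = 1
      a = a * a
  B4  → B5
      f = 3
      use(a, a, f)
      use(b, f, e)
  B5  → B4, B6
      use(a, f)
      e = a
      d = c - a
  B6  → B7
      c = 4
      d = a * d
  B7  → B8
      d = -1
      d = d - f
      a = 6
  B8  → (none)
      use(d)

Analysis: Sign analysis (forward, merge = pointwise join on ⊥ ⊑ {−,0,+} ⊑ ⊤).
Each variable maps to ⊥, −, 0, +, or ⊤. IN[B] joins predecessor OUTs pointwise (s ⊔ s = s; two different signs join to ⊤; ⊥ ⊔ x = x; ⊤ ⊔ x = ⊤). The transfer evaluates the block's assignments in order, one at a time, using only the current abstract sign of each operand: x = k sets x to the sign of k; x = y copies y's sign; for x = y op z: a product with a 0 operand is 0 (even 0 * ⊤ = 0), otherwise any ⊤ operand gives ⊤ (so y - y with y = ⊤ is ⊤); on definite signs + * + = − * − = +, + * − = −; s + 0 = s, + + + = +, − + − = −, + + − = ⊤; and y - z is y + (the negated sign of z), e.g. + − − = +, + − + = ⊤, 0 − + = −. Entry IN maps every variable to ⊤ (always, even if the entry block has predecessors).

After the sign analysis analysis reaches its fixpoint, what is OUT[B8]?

Per-block solution:
  B0:  IN=(all ⊤)  OUT=(all ⊤)
  B1:  IN=(all ⊤)  OUT=(all ⊤)
  B2:  IN=(all ⊤)  OUT=(all ⊤)
  B3:  IN=(all ⊤)  OUT={a:+; rest ⊤}
  B4:  IN={a:+; rest ⊤}  OUT={a:+, f:+; rest ⊤}
  B5:  IN={a:+, f:+; rest ⊤}  OUT={a:+, e:+, f:+; rest ⊤}
  B6:  IN=(all ⊤)  OUT={c:+; rest ⊤}
  B7:  IN={c:+; rest ⊤}  OUT={a:+, c:+; rest ⊤}
  B8:  IN={a:+, c:+; rest ⊤}  OUT={a:+, c:+; rest ⊤}

Merge at B8: IN[B8] = OUT[B7] = {a: +, b: ⊤, c: +, d: ⊤, e: ⊤, f: ⊤}
Applying B8's transfer function to that IN value gives OUT[B8] (row B8 above).

Answer: {a: +, b: ⊤, c: +, d: ⊤, e: ⊤, f: ⊤}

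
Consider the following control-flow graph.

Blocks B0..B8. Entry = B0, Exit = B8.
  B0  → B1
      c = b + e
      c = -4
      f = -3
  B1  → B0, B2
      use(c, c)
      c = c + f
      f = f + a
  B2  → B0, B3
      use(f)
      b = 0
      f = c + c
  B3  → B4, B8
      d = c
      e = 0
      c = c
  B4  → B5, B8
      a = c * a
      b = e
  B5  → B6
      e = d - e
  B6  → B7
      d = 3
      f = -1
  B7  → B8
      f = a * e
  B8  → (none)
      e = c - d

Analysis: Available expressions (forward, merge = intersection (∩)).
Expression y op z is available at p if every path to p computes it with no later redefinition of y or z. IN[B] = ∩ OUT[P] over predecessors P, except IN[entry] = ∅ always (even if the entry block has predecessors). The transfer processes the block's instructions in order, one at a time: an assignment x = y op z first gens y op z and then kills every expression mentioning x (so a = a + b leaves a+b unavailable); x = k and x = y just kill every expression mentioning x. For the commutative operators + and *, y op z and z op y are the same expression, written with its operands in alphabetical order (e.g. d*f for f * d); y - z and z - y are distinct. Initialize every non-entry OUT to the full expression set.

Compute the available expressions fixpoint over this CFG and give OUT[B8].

Answer: {c-d}

Trace:
Per-block solution:
  B0: | IN={} | OUT={b+e}
  B1: | IN={b+e} | OUT={b+e}
  B2: | IN={b+e} | OUT={c+c}
  B3: | IN={c+c} | OUT={}
  B4: | IN={} | OUT={}
  B5: | IN={} | OUT={}
  B6: | IN={} | OUT={}
  B7: | IN={} | OUT={a*e}
  B8: | IN={} | OUT={c-d}

Merge at B8: IN[B8] = OUT[B3] ∩ OUT[B4] ∩ OUT[B7] = {}
Applying B8's transfer function to that IN value gives OUT[B8] (row B8 above).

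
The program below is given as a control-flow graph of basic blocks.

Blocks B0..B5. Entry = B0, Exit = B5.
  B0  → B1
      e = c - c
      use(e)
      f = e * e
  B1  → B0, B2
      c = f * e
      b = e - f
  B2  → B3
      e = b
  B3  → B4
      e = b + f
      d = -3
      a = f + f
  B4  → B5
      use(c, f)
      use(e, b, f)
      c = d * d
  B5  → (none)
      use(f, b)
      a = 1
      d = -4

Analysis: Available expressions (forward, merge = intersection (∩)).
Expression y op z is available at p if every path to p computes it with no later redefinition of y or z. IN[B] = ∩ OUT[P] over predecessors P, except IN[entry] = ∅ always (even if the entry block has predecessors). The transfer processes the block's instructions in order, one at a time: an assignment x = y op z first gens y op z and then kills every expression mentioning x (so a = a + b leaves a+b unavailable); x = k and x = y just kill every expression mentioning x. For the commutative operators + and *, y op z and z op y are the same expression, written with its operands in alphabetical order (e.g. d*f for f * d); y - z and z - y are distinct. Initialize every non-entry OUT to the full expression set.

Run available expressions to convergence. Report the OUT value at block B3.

Per-block solution:
  B0:  IN={}  OUT={c-c, e*e}
  B1:  IN={c-c, e*e}  OUT={e*e, e*f, e-f}
  B2:  IN={e*e, e*f, e-f}  OUT={}
  B3:  IN={}  OUT={b+f, f+f}
  B4:  IN={b+f, f+f}  OUT={b+f, d*d, f+f}
  B5:  IN={b+f, d*d, f+f}  OUT={b+f, f+f}

Merge at B3: IN[B3] = OUT[B2] = {}
Applying B3's transfer function to that IN value gives OUT[B3] (row B3 above).

Answer: {b+f, f+f}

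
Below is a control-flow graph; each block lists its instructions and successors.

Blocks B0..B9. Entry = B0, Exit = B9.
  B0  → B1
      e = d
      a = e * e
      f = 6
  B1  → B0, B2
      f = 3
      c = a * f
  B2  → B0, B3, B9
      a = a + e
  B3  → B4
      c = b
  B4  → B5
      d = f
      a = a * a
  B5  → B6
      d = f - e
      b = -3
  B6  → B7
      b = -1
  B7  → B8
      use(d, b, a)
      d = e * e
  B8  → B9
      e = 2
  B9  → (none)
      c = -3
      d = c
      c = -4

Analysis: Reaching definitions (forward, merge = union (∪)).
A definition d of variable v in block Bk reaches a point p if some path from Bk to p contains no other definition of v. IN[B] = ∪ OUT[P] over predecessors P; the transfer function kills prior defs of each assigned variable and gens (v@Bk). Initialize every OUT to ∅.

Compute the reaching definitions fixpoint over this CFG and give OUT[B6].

Fixpoint table:
  B0:   IN={a@B0, a@B2, c@B1, e@B0, f@B1}   OUT={a@B0, c@B1, e@B0, f@B0}
  B1:   IN={a@B0, c@B1, e@B0, f@B0}   OUT={a@B0, c@B1, e@B0, f@B1}
  B2:   IN={a@B0, c@B1, e@B0, f@B1}   OUT={a@B2, c@B1, e@B0, f@B1}
  B3:   IN={a@B2, c@B1, e@B0, f@B1}   OUT={a@B2, c@B3, e@B0, f@B1}
  B4:   IN={a@B2, c@B3, e@B0, f@B1}   OUT={a@B4, c@B3, d@B4, e@B0, f@B1}
  B5:   IN={a@B4, c@B3, d@B4, e@B0, f@B1}   OUT={a@B4, b@B5, c@B3, d@B5, e@B0, f@B1}
  B6:   IN={a@B4, b@B5, c@B3, d@B5, e@B0, f@B1}   OUT={a@B4, b@B6, c@B3, d@B5, e@B0, f@B1}
  B7:   IN={a@B4, b@B6, c@B3, d@B5, e@B0, f@B1}   OUT={a@B4, b@B6, c@B3, d@B7, e@B0, f@B1}
  B8:   IN={a@B4, b@B6, c@B3, d@B7, e@B0, f@B1}   OUT={a@B4, b@B6, c@B3, d@B7, e@B8, f@B1}
  B9:   IN={a@B2, a@B4, b@B6, c@B1, c@B3, d@B7, e@B0, e@B8, f@B1}   OUT={a@B2, a@B4, b@B6, c@B9, d@B9, e@B0, e@B8, f@B1}

Merge at B6: IN[B6] = OUT[B5] = {a@B4, b@B5, c@B3, d@B5, e@B0, f@B1}
Applying B6's transfer function to that IN value gives OUT[B6] (row B6 above).

Answer: {a@B4, b@B6, c@B3, d@B5, e@B0, f@B1}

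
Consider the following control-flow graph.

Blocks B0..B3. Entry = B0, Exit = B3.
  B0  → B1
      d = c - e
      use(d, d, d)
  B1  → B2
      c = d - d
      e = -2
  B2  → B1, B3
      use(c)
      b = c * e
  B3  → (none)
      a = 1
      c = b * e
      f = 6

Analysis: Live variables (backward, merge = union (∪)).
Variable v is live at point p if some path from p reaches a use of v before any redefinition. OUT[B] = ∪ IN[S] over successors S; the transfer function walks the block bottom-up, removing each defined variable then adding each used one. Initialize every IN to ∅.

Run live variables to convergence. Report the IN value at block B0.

Answer: {c, e}

Trace:
Fixpoint table:
  B0:   IN={c, e}   OUT={d}
  B1:   IN={d}   OUT={c, d, e}
  B2:   IN={c, d, e}   OUT={b, d, e}
  B3:   IN={b, e}   OUT={}

Merge at B0: OUT[B0] = IN[B1] = {d}
Applying B0's transfer function to that OUT value gives IN[B0] (row B0 above).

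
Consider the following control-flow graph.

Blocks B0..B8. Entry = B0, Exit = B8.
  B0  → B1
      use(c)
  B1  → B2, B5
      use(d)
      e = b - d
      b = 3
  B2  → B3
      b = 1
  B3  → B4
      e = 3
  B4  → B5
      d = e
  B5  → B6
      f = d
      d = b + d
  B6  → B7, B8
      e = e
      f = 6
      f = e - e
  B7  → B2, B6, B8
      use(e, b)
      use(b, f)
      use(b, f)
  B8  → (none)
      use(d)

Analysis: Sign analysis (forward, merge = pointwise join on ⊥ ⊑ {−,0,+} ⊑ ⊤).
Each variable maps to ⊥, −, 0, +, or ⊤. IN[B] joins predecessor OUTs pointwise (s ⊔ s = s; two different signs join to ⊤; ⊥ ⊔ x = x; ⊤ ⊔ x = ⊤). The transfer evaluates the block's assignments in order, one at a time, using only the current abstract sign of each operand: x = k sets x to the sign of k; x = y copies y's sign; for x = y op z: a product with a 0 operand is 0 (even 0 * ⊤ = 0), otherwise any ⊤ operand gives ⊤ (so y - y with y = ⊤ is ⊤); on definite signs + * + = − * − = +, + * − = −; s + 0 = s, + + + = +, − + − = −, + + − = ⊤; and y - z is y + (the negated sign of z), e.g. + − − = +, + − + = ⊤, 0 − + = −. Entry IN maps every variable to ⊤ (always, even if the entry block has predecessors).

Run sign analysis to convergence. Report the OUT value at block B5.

Converged values:
  B0: | IN=(all ⊤) | OUT=(all ⊤)
  B1: | IN=(all ⊤) | OUT={b:+; rest ⊤}
  B2: | IN={b:+; rest ⊤} | OUT={b:+; rest ⊤}
  B3: | IN={b:+; rest ⊤} | OUT={b:+, e:+; rest ⊤}
  B4: | IN={b:+, e:+; rest ⊤} | OUT={b:+, d:+, e:+; rest ⊤}
  B5: | IN={b:+; rest ⊤} | OUT={b:+; rest ⊤}
  B6: | IN={b:+; rest ⊤} | OUT={b:+; rest ⊤}
  B7: | IN={b:+; rest ⊤} | OUT={b:+; rest ⊤}
  B8: | IN={b:+; rest ⊤} | OUT={b:+; rest ⊤}

Merge at B5: IN[B5] = OUT[B1] ⊔ OUT[B4] = {a: ⊤, b: +, c: ⊤, d: ⊤, e: ⊤, f: ⊤}
Applying B5's transfer function to that IN value gives OUT[B5] (row B5 above).

Answer: {a: ⊤, b: +, c: ⊤, d: ⊤, e: ⊤, f: ⊤}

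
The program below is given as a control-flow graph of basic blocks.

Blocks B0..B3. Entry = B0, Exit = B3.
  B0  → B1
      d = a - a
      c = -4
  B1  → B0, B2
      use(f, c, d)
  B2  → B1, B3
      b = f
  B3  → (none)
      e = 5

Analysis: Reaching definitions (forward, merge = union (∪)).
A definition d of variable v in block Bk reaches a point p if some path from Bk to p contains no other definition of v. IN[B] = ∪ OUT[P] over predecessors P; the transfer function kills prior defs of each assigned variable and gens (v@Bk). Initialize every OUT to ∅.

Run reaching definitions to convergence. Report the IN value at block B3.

Answer: {b@B2, c@B0, d@B0}

Derivation:
Per-block solution:
  B0:   IN={b@B2, c@B0, d@B0}   OUT={b@B2, c@B0, d@B0}
  B1:   IN={b@B2, c@B0, d@B0}   OUT={b@B2, c@B0, d@B0}
  B2:   IN={b@B2, c@B0, d@B0}   OUT={b@B2, c@B0, d@B0}
  B3:   IN={b@B2, c@B0, d@B0}   OUT={b@B2, c@B0, d@B0, e@B3}

Merge at B3: IN[B3] = OUT[B2] = {b@B2, c@B0, d@B0}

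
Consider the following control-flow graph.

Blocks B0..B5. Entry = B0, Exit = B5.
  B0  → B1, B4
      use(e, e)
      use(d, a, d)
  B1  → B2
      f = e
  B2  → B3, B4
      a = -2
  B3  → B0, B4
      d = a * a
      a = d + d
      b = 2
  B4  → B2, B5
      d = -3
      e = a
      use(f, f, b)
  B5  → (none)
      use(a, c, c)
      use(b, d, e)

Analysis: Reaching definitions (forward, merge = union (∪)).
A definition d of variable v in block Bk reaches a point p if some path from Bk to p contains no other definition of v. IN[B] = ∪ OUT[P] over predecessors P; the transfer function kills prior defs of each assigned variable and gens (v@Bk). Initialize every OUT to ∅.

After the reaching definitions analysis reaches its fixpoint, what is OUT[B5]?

Answer: {a@B2, a@B3, b@B3, d@B4, e@B4, f@B1}

Working:
Per-block solution:
  B0:   IN={a@B3, b@B3, d@B3, e@B4, f@B1}   OUT={a@B3, b@B3, d@B3, e@B4, f@B1}
  B1:   IN={a@B3, b@B3, d@B3, e@B4, f@B1}   OUT={a@B3, b@B3, d@B3, e@B4, f@B1}
  B2:   IN={a@B2, a@B3, b@B3, d@B3, d@B4, e@B4, f@B1}   OUT={a@B2, b@B3, d@B3, d@B4, e@B4, f@B1}
  B3:   IN={a@B2, b@B3, d@B3, d@B4, e@B4, f@B1}   OUT={a@B3, b@B3, d@B3, e@B4, f@B1}
  B4:   IN={a@B2, a@B3, b@B3, d@B3, d@B4, e@B4, f@B1}   OUT={a@B2, a@B3, b@B3, d@B4, e@B4, f@B1}
  B5:   IN={a@B2, a@B3, b@B3, d@B4, e@B4, f@B1}   OUT={a@B2, a@B3, b@B3, d@B4, e@B4, f@B1}

Merge at B5: IN[B5] = OUT[B4] = {a@B2, a@B3, b@B3, d@B4, e@B4, f@B1}
Applying B5's transfer function to that IN value gives OUT[B5] (row B5 above).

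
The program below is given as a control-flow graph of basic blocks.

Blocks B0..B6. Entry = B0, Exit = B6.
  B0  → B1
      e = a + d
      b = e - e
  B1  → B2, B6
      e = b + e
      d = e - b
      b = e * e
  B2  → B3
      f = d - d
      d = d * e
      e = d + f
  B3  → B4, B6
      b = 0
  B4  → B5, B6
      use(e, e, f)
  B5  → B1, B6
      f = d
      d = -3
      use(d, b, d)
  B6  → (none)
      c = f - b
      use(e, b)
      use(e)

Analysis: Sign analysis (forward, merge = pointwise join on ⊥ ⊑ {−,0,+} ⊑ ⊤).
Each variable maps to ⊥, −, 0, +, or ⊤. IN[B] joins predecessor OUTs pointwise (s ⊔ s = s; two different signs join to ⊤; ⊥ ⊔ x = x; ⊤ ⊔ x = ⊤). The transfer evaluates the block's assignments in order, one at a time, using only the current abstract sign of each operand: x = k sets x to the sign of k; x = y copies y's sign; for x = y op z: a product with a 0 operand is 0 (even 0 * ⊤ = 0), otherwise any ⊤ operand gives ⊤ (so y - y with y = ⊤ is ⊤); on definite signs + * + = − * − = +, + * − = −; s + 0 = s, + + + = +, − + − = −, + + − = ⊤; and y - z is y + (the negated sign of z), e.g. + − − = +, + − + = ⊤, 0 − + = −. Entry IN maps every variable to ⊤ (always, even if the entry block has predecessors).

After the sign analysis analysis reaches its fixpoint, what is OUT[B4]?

Converged values:
  B0:   IN=(all ⊤)   OUT=(all ⊤)
  B1:   IN=(all ⊤)   OUT=(all ⊤)
  B2:   IN=(all ⊤)   OUT=(all ⊤)
  B3:   IN=(all ⊤)   OUT={b:0; rest ⊤}
  B4:   IN={b:0; rest ⊤}   OUT={b:0; rest ⊤}
  B5:   IN={b:0; rest ⊤}   OUT={b:0, d:-; rest ⊤}
  B6:   IN=(all ⊤)   OUT=(all ⊤)

Merge at B4: IN[B4] = OUT[B3] = {a: ⊤, b: 0, c: ⊤, d: ⊤, e: ⊤, f: ⊤}
Applying B4's transfer function to that IN value gives OUT[B4] (row B4 above).

Answer: {a: ⊤, b: 0, c: ⊤, d: ⊤, e: ⊤, f: ⊤}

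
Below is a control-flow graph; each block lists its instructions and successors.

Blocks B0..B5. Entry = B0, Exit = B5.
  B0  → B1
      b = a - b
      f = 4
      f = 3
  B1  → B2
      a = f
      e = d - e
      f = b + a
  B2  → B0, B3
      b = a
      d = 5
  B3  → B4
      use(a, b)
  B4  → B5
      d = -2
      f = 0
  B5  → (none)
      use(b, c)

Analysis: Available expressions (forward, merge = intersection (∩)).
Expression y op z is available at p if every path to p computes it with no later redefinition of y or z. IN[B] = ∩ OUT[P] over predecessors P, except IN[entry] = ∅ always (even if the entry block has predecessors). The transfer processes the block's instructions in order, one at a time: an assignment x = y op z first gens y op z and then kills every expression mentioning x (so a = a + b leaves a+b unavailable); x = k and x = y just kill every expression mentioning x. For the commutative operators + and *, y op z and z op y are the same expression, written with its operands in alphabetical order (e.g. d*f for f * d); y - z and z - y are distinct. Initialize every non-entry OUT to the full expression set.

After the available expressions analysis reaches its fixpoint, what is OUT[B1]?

Answer: {a+b}

Trace:
Per-block solution:
  B0: | IN={} | OUT={}
  B1: | IN={} | OUT={a+b}
  B2: | IN={a+b} | OUT={}
  B3: | IN={} | OUT={}
  B4: | IN={} | OUT={}
  B5: | IN={} | OUT={}

Merge at B1: IN[B1] = OUT[B0] = {}
Applying B1's transfer function to that IN value gives OUT[B1] (row B1 above).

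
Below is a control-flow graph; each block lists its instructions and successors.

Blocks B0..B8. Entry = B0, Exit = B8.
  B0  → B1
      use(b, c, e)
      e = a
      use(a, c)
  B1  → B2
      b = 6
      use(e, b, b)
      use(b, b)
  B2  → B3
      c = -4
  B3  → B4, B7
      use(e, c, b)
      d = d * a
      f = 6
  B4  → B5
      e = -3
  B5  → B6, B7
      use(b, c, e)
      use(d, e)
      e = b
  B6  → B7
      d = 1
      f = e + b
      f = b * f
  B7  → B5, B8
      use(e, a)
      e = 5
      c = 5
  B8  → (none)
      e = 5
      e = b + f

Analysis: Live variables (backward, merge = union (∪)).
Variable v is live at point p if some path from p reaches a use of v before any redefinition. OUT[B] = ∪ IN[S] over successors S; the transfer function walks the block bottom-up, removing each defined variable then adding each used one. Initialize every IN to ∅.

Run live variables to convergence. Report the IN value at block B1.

Answer: {a, d, e}

Working:
Per-block solution:
  B0: | IN={a, b, c, d, e} | OUT={a, d, e}
  B1: | IN={a, d, e} | OUT={a, b, d, e}
  B2: | IN={a, b, d, e} | OUT={a, b, c, d, e}
  B3: | IN={a, b, c, d, e} | OUT={a, b, c, d, e, f}
  B4: | IN={a, b, c, d, f} | OUT={a, b, c, d, e, f}
  B5: | IN={a, b, c, d, e, f} | OUT={a, b, d, e, f}
  B6: | IN={a, b, e} | OUT={a, b, d, e, f}
  B7: | IN={a, b, d, e, f} | OUT={a, b, c, d, e, f}
  B8: | IN={b, f} | OUT={}

Merge at B1: OUT[B1] = IN[B2] = {a, b, d, e}
Applying B1's transfer function to that OUT value gives IN[B1] (row B1 above).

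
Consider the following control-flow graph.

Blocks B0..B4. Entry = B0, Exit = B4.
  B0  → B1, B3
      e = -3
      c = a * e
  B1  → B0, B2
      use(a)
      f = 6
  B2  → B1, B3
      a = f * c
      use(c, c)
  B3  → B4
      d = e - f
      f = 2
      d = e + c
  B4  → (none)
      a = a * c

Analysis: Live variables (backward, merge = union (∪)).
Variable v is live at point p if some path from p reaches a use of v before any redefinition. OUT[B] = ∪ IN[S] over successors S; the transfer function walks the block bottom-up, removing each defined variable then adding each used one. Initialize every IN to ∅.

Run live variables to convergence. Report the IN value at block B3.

Converged values:
  B0:   IN={a, f}   OUT={a, c, e, f}
  B1:   IN={a, c, e}   OUT={a, c, e, f}
  B2:   IN={c, e, f}   OUT={a, c, e, f}
  B3:   IN={a, c, e, f}   OUT={a, c}
  B4:   IN={a, c}   OUT={}

Merge at B3: OUT[B3] = IN[B4] = {a, c}
Applying B3's transfer function to that OUT value gives IN[B3] (row B3 above).

Answer: {a, c, e, f}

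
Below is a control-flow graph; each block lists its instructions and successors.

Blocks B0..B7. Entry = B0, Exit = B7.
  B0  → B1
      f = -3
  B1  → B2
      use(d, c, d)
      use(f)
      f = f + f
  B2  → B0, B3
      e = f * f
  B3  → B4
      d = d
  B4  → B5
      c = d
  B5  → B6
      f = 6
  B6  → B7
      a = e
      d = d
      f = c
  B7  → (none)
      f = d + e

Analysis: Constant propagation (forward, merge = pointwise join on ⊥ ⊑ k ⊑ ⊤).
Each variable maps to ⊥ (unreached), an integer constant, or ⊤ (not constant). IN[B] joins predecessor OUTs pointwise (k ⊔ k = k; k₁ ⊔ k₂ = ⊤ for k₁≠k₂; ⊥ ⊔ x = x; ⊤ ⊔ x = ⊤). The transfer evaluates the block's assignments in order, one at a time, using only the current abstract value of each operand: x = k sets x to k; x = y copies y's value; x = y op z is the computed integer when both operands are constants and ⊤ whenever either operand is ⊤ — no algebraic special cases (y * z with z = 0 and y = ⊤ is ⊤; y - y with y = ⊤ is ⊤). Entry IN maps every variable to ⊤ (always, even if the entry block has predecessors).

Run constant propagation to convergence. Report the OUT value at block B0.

Converged values:
  B0: | IN=(all ⊤) | OUT={f:-3; rest ⊤}
  B1: | IN={f:-3; rest ⊤} | OUT={f:-6; rest ⊤}
  B2: | IN={f:-6; rest ⊤} | OUT={e:36, f:-6; rest ⊤}
  B3: | IN={e:36, f:-6; rest ⊤} | OUT={e:36, f:-6; rest ⊤}
  B4: | IN={e:36, f:-6; rest ⊤} | OUT={e:36, f:-6; rest ⊤}
  B5: | IN={e:36, f:-6; rest ⊤} | OUT={e:36, f:6; rest ⊤}
  B6: | IN={e:36, f:6; rest ⊤} | OUT={a:36, e:36; rest ⊤}
  B7: | IN={a:36, e:36; rest ⊤} | OUT={a:36, e:36; rest ⊤}

Merge at B0 (entry node, so the boundary value (all ⊤) is joined with the incoming edge(s)): IN[B0] = (all ⊤) ⊔ OUT[B2] = {a: ⊤, b: ⊤, c: ⊤, d: ⊤, e: ⊤, f: ⊤}
Applying B0's transfer function to that IN value gives OUT[B0] (row B0 above).

Answer: {a: ⊤, b: ⊤, c: ⊤, d: ⊤, e: ⊤, f: -3}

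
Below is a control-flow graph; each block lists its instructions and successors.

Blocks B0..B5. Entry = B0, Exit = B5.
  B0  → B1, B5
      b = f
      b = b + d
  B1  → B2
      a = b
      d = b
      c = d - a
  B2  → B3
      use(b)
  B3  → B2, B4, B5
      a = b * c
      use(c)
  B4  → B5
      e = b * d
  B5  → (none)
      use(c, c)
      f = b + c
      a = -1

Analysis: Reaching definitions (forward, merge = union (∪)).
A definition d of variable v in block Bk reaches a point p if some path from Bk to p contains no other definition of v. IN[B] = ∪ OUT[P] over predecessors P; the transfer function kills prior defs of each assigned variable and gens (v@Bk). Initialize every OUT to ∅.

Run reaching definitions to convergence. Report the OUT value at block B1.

Answer: {a@B1, b@B0, c@B1, d@B1}

Working:
Per-block solution:
  B0:  IN={}  OUT={b@B0}
  B1:  IN={b@B0}  OUT={a@B1, b@B0, c@B1, d@B1}
  B2:  IN={a@B1, a@B3, b@B0, c@B1, d@B1}  OUT={a@B1, a@B3, b@B0, c@B1, d@B1}
  B3:  IN={a@B1, a@B3, b@B0, c@B1, d@B1}  OUT={a@B3, b@B0, c@B1, d@B1}
  B4:  IN={a@B3, b@B0, c@B1, d@B1}  OUT={a@B3, b@B0, c@B1, d@B1, e@B4}
  B5:  IN={a@B3, b@B0, c@B1, d@B1, e@B4}  OUT={a@B5, b@B0, c@B1, d@B1, e@B4, f@B5}

Merge at B1: IN[B1] = OUT[B0] = {b@B0}
Applying B1's transfer function to that IN value gives OUT[B1] (row B1 above).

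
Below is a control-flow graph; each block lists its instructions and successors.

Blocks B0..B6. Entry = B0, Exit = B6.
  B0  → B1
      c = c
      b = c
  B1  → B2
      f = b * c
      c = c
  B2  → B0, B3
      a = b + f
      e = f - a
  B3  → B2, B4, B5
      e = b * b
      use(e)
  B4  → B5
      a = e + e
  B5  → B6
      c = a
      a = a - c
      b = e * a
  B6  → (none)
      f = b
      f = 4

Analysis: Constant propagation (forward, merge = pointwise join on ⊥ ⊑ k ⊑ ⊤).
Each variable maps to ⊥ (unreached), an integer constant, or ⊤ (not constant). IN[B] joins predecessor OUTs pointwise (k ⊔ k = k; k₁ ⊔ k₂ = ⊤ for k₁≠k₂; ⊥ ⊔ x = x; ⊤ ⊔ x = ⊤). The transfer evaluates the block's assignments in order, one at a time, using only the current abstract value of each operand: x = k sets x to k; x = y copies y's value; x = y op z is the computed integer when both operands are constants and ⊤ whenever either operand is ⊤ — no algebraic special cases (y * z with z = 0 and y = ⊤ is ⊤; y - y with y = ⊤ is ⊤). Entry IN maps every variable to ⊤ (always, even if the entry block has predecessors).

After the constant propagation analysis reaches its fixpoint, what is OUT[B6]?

Converged values:
  B0:   IN=(all ⊤)   OUT=(all ⊤)
  B1:   IN=(all ⊤)   OUT=(all ⊤)
  B2:   IN=(all ⊤)   OUT=(all ⊤)
  B3:   IN=(all ⊤)   OUT=(all ⊤)
  B4:   IN=(all ⊤)   OUT=(all ⊤)
  B5:   IN=(all ⊤)   OUT=(all ⊤)
  B6:   IN=(all ⊤)   OUT={f:4; rest ⊤}

Merge at B6: IN[B6] = OUT[B5] = {a: ⊤, b: ⊤, c: ⊤, d: ⊤, e: ⊤, f: ⊤}
Applying B6's transfer function to that IN value gives OUT[B6] (row B6 above).

Answer: {a: ⊤, b: ⊤, c: ⊤, d: ⊤, e: ⊤, f: 4}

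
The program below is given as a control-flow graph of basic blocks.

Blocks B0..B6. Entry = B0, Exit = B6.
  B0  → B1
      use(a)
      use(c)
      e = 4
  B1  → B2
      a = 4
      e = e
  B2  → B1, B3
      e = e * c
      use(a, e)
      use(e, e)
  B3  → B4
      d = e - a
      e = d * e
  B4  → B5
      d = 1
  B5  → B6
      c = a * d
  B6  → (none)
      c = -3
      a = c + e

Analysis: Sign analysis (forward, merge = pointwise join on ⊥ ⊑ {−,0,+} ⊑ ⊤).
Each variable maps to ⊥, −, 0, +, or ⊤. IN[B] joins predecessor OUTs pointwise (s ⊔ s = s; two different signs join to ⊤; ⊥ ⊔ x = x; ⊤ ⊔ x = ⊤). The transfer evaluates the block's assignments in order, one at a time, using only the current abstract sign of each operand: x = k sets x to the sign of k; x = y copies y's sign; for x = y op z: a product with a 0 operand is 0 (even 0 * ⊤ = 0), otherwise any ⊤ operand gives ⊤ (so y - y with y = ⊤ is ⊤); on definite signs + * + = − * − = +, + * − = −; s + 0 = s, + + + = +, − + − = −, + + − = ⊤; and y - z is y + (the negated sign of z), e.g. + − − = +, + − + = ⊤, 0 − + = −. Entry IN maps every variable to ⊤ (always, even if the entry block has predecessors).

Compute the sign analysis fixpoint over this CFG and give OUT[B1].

Answer: {a: +, b: ⊤, c: ⊤, d: ⊤, e: ⊤, f: ⊤}

Trace:
Fixpoint table:
  B0: | IN=(all ⊤) | OUT={e:+; rest ⊤}
  B1: | IN=(all ⊤) | OUT={a:+; rest ⊤}
  B2: | IN={a:+; rest ⊤} | OUT={a:+; rest ⊤}
  B3: | IN={a:+; rest ⊤} | OUT={a:+; rest ⊤}
  B4: | IN={a:+; rest ⊤} | OUT={a:+, d:+; rest ⊤}
  B5: | IN={a:+, d:+; rest ⊤} | OUT={a:+, c:+, d:+; rest ⊤}
  B6: | IN={a:+, c:+, d:+; rest ⊤} | OUT={c:-, d:+; rest ⊤}

Merge at B1: IN[B1] = OUT[B0] ⊔ OUT[B2] = {a: ⊤, b: ⊤, c: ⊤, d: ⊤, e: ⊤, f: ⊤}
Applying B1's transfer function to that IN value gives OUT[B1] (row B1 above).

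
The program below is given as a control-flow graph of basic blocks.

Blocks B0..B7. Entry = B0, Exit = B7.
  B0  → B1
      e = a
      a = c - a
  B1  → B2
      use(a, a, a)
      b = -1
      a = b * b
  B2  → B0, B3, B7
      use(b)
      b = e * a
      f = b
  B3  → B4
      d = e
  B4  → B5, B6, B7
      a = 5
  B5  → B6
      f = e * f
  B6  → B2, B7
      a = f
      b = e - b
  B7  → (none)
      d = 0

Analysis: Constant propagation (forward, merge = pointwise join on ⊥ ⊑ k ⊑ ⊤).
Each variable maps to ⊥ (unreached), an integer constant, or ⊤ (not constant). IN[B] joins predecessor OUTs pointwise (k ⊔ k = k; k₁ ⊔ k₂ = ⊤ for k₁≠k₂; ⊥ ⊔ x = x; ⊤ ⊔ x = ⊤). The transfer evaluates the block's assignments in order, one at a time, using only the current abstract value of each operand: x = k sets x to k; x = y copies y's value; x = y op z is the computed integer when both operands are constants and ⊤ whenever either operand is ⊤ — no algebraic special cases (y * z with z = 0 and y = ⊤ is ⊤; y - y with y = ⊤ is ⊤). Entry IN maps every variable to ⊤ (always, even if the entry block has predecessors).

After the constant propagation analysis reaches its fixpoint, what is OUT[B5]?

Fixpoint table:
  B0:  IN=(all ⊤)  OUT=(all ⊤)
  B1:  IN=(all ⊤)  OUT={a:1, b:-1; rest ⊤}
  B2:  IN=(all ⊤)  OUT=(all ⊤)
  B3:  IN=(all ⊤)  OUT=(all ⊤)
  B4:  IN=(all ⊤)  OUT={a:5; rest ⊤}
  B5:  IN={a:5; rest ⊤}  OUT={a:5; rest ⊤}
  B6:  IN={a:5; rest ⊤}  OUT=(all ⊤)
  B7:  IN=(all ⊤)  OUT={d:0; rest ⊤}

Merge at B5: IN[B5] = OUT[B4] = {a: 5, b: ⊤, c: ⊤, d: ⊤, e: ⊤, f: ⊤}
Applying B5's transfer function to that IN value gives OUT[B5] (row B5 above).

Answer: {a: 5, b: ⊤, c: ⊤, d: ⊤, e: ⊤, f: ⊤}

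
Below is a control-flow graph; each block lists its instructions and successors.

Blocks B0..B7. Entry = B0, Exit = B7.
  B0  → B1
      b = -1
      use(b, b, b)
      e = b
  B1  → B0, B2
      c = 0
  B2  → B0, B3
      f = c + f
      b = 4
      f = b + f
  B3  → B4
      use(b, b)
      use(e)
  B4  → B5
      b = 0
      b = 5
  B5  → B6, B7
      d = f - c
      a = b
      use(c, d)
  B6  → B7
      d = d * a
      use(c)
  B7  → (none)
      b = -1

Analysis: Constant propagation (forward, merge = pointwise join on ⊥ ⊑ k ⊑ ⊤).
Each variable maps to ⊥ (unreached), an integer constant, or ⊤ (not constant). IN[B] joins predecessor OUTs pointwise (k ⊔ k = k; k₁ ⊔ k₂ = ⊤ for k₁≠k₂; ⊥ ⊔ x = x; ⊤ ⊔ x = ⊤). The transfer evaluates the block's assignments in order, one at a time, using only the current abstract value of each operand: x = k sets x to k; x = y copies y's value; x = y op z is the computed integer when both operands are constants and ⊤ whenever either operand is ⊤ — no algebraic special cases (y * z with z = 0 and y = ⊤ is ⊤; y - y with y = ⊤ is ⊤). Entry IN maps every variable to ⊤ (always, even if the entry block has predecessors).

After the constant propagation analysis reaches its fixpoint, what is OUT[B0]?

Answer: {a: ⊤, b: -1, c: ⊤, d: ⊤, e: -1, f: ⊤}

Derivation:
Per-block solution:
  B0: | IN=(all ⊤) | OUT={b:-1, e:-1; rest ⊤}
  B1: | IN={b:-1, e:-1; rest ⊤} | OUT={b:-1, c:0, e:-1; rest ⊤}
  B2: | IN={b:-1, c:0, e:-1; rest ⊤} | OUT={b:4, c:0, e:-1; rest ⊤}
  B3: | IN={b:4, c:0, e:-1; rest ⊤} | OUT={b:4, c:0, e:-1; rest ⊤}
  B4: | IN={b:4, c:0, e:-1; rest ⊤} | OUT={b:5, c:0, e:-1; rest ⊤}
  B5: | IN={b:5, c:0, e:-1; rest ⊤} | OUT={a:5, b:5, c:0, e:-1; rest ⊤}
  B6: | IN={a:5, b:5, c:0, e:-1; rest ⊤} | OUT={a:5, b:5, c:0, e:-1; rest ⊤}
  B7: | IN={a:5, b:5, c:0, e:-1; rest ⊤} | OUT={a:5, b:-1, c:0, e:-1; rest ⊤}

Merge at B0 (entry node, so the boundary value (all ⊤) is joined with the incoming edge(s)): IN[B0] = (all ⊤) ⊔ OUT[B1] ⊔ OUT[B2] = {a: ⊤, b: ⊤, c: ⊤, d: ⊤, e: ⊤, f: ⊤}
Applying B0's transfer function to that IN value gives OUT[B0] (row B0 above).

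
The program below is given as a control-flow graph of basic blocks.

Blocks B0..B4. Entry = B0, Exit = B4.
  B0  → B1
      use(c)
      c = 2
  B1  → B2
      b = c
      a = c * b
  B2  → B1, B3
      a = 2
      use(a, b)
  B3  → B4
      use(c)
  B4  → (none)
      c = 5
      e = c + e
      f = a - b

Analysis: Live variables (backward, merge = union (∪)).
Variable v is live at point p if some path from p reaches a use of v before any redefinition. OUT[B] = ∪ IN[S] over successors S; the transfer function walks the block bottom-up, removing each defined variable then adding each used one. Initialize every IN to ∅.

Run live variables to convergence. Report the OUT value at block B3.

Answer: {a, b, e}

Derivation:
Converged values:
  B0:   IN={c, e}   OUT={c, e}
  B1:   IN={c, e}   OUT={b, c, e}
  B2:   IN={b, c, e}   OUT={a, b, c, e}
  B3:   IN={a, b, c, e}   OUT={a, b, e}
  B4:   IN={a, b, e}   OUT={}

Merge at B3: OUT[B3] = IN[B4] = {a, b, e}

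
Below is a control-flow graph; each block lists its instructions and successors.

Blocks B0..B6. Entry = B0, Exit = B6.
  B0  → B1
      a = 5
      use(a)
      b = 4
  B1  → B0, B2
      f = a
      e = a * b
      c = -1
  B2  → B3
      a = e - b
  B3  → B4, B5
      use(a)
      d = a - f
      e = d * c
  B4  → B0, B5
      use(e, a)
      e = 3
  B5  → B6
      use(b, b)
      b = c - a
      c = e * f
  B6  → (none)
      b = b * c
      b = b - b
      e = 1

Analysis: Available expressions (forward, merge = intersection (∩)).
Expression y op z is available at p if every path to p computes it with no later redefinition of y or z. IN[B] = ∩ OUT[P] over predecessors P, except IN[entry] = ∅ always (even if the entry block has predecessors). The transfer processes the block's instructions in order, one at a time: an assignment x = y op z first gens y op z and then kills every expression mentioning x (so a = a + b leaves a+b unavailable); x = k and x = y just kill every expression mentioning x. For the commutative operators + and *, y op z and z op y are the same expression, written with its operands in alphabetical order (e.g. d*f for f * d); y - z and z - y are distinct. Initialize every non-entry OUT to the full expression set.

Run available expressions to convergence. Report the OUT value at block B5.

Converged values:
  B0:  IN={}  OUT={}
  B1:  IN={}  OUT={a*b}
  B2:  IN={a*b}  OUT={e-b}
  B3:  IN={e-b}  OUT={a-f, c*d}
  B4:  IN={a-f, c*d}  OUT={a-f, c*d}
  B5:  IN={a-f, c*d}  OUT={a-f, e*f}
  B6:  IN={a-f, e*f}  OUT={a-f}

Merge at B5: IN[B5] = OUT[B3] ∩ OUT[B4] = {a-f, c*d}
Applying B5's transfer function to that IN value gives OUT[B5] (row B5 above).

Answer: {a-f, e*f}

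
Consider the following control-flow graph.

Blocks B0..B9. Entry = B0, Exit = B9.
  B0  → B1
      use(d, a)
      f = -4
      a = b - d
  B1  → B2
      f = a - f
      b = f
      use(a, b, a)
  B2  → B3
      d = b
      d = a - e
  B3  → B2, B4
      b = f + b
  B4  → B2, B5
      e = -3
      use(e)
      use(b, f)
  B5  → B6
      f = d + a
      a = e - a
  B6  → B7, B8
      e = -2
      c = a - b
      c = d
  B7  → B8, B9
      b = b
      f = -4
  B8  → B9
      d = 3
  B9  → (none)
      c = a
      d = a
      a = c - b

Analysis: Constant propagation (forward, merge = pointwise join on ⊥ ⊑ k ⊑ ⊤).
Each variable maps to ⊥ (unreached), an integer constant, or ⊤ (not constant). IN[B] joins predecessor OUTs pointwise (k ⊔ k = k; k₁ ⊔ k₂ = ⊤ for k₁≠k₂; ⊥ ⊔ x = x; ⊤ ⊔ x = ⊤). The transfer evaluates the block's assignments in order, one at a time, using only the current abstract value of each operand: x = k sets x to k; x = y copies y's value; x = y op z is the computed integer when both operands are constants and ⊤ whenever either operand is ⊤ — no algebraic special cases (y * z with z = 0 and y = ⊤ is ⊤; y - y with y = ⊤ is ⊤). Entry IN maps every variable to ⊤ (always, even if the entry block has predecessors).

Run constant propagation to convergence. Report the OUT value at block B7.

Answer: {a: ⊤, b: ⊤, c: ⊤, d: ⊤, e: -2, f: -4}

Working:
Converged values:
  B0:  IN=(all ⊤)  OUT={f:-4; rest ⊤}
  B1:  IN={f:-4; rest ⊤}  OUT=(all ⊤)
  B2:  IN=(all ⊤)  OUT=(all ⊤)
  B3:  IN=(all ⊤)  OUT=(all ⊤)
  B4:  IN=(all ⊤)  OUT={e:-3; rest ⊤}
  B5:  IN={e:-3; rest ⊤}  OUT={e:-3; rest ⊤}
  B6:  IN={e:-3; rest ⊤}  OUT={e:-2; rest ⊤}
  B7:  IN={e:-2; rest ⊤}  OUT={e:-2, f:-4; rest ⊤}
  B8:  IN={e:-2; rest ⊤}  OUT={d:3, e:-2; rest ⊤}
  B9:  IN={e:-2; rest ⊤}  OUT={e:-2; rest ⊤}

Merge at B7: IN[B7] = OUT[B6] = {a: ⊤, b: ⊤, c: ⊤, d: ⊤, e: -2, f: ⊤}
Applying B7's transfer function to that IN value gives OUT[B7] (row B7 above).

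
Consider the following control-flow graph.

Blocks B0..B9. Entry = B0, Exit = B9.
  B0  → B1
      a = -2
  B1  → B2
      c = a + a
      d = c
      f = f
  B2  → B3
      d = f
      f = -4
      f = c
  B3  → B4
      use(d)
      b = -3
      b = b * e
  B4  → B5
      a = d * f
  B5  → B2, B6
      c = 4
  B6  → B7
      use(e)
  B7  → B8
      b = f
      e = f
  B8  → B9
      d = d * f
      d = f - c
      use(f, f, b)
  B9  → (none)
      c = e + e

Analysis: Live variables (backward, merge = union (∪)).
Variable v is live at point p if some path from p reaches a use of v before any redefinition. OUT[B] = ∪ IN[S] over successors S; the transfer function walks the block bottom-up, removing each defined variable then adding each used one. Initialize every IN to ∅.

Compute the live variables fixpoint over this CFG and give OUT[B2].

Converged values:
  B0: | IN={e, f} | OUT={a, e, f}
  B1: | IN={a, e, f} | OUT={c, e, f}
  B2: | IN={c, e, f} | OUT={d, e, f}
  B3: | IN={d, e, f} | OUT={d, e, f}
  B4: | IN={d, e, f} | OUT={d, e, f}
  B5: | IN={d, e, f} | OUT={c, d, e, f}
  B6: | IN={c, d, e, f} | OUT={c, d, f}
  B7: | IN={c, d, f} | OUT={b, c, d, e, f}
  B8: | IN={b, c, d, e, f} | OUT={e}
  B9: | IN={e} | OUT={}

Merge at B2: OUT[B2] = IN[B3] = {d, e, f}

Answer: {d, e, f}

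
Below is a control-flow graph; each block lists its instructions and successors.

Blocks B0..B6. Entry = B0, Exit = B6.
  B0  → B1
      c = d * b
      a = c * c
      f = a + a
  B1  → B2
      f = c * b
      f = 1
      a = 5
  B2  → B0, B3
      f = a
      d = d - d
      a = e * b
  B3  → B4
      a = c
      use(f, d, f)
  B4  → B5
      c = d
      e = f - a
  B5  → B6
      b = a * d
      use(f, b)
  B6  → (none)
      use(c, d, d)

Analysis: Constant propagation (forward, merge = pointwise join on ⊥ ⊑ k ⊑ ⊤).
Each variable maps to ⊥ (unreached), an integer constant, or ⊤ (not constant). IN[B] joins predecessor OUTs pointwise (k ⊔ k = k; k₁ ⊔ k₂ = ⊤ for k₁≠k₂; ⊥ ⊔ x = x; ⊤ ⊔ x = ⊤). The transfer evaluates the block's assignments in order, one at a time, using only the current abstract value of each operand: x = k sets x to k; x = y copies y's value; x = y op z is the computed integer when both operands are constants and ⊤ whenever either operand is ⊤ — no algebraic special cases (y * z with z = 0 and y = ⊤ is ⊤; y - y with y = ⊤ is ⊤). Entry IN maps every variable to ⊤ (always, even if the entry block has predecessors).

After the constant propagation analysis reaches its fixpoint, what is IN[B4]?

Answer: {a: ⊤, b: ⊤, c: ⊤, d: ⊤, e: ⊤, f: 5}

Working:
Converged values:
  B0:   IN=(all ⊤)   OUT=(all ⊤)
  B1:   IN=(all ⊤)   OUT={a:5, f:1; rest ⊤}
  B2:   IN={a:5, f:1; rest ⊤}   OUT={f:5; rest ⊤}
  B3:   IN={f:5; rest ⊤}   OUT={f:5; rest ⊤}
  B4:   IN={f:5; rest ⊤}   OUT={f:5; rest ⊤}
  B5:   IN={f:5; rest ⊤}   OUT={f:5; rest ⊤}
  B6:   IN={f:5; rest ⊤}   OUT={f:5; rest ⊤}

Merge at B4: IN[B4] = OUT[B3] = {a: ⊤, b: ⊤, c: ⊤, d: ⊤, e: ⊤, f: 5}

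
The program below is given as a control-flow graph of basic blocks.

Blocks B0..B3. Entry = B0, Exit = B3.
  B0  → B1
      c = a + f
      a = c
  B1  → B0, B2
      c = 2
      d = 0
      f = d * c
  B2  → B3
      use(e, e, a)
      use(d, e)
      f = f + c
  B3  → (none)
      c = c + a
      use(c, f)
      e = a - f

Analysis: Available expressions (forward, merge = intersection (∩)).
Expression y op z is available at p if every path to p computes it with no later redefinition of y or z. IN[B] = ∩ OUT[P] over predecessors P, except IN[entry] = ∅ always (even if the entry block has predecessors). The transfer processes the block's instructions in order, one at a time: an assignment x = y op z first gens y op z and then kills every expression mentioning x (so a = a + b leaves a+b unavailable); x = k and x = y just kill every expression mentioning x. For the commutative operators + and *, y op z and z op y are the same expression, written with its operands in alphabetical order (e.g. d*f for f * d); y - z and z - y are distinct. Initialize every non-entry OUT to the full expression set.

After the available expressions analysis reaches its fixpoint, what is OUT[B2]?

Answer: {c*d}

Derivation:
Per-block solution:
  B0:  IN={}  OUT={}
  B1:  IN={}  OUT={c*d}
  B2:  IN={c*d}  OUT={c*d}
  B3:  IN={c*d}  OUT={a-f}

Merge at B2: IN[B2] = OUT[B1] = {c*d}
Applying B2's transfer function to that IN value gives OUT[B2] (row B2 above).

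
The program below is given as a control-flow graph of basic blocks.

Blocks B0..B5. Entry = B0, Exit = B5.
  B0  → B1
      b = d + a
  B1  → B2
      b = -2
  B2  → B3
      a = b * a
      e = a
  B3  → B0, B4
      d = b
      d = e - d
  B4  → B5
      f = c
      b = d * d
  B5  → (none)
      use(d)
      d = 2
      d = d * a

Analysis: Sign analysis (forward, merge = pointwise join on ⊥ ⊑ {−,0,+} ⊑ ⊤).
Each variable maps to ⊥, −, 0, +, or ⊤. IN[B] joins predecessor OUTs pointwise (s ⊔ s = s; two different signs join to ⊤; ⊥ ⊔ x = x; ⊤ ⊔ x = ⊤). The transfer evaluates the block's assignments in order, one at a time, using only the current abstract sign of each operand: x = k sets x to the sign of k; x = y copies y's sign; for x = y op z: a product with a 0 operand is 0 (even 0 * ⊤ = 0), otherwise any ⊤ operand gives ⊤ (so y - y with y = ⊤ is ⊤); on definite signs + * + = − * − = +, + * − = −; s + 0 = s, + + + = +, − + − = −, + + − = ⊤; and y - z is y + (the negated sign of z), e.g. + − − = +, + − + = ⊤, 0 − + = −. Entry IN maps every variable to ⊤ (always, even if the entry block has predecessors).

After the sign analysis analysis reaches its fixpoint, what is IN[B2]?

Answer: {a: ⊤, b: -, c: ⊤, d: ⊤, e: ⊤, f: ⊤}

Derivation:
Converged values:
  B0: | IN=(all ⊤) | OUT=(all ⊤)
  B1: | IN=(all ⊤) | OUT={b:-; rest ⊤}
  B2: | IN={b:-; rest ⊤} | OUT={b:-; rest ⊤}
  B3: | IN={b:-; rest ⊤} | OUT={b:-; rest ⊤}
  B4: | IN={b:-; rest ⊤} | OUT=(all ⊤)
  B5: | IN=(all ⊤) | OUT=(all ⊤)

Merge at B2: IN[B2] = OUT[B1] = {a: ⊤, b: -, c: ⊤, d: ⊤, e: ⊤, f: ⊤}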